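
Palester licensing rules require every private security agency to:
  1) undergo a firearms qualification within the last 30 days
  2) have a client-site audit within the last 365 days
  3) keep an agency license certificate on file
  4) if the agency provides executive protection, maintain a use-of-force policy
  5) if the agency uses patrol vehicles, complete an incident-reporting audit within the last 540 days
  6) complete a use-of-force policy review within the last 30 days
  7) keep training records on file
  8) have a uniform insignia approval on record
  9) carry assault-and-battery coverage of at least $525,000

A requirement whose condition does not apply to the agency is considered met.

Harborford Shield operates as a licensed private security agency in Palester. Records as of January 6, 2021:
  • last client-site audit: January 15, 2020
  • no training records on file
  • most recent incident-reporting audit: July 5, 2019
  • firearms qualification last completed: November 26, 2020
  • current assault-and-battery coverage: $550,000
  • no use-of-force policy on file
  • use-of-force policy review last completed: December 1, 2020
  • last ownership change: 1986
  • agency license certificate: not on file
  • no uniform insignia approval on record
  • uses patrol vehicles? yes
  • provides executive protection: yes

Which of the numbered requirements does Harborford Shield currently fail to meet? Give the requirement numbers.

1, 3, 4, 5, 6, 7, 8

1. firearms qualification 41 days ago vs limit 30 → not met
2. client-site audit 357 days ago vs limit 365 → met
3. agency license certificate absent → not met
4. condition 'provides executive protection' holds; use-of-force policy absent → not met
5. condition 'uses patrol vehicles' holds; incident-reporting audit 551 days ago vs limit 540 → not met
6. use-of-force policy review 36 days ago vs limit 30 → not met
7. training records absent → not met
8. uniform insignia approval absent → not met
9. assault-and-battery coverage $550,000 ≥ $525,000 → met
Not met: 1, 3, 4, 5, 6, 7, 8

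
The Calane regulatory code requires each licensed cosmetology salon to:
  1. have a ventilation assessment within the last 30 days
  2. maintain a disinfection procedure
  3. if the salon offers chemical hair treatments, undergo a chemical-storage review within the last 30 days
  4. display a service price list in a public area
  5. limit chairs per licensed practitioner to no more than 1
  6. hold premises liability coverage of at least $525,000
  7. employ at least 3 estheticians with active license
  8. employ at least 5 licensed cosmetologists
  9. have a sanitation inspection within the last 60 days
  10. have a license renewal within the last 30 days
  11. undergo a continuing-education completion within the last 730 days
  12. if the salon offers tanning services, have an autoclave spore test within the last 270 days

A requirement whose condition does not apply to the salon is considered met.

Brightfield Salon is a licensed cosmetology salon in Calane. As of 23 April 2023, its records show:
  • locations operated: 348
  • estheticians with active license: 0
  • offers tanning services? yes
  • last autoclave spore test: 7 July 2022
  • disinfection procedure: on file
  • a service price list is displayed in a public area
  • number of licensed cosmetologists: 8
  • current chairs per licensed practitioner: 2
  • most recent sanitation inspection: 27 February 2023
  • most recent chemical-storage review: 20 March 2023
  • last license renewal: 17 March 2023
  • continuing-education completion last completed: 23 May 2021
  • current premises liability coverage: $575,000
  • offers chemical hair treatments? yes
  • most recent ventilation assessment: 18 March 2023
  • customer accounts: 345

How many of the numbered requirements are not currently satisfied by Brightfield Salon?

1. ventilation assessment 36 days ago vs limit 30 → not met
2. disinfection procedure present → met
3. condition 'offers chemical hair treatments' holds; chemical-storage review 34 days ago vs limit 30 → not met
4. service price list present → met
5. chairs per licensed practitioner 2 > 1 → not met
6. premises liability coverage $575,000 ≥ $525,000 → met
7. estheticians with active license 0 < 3 → not met
8. licensed cosmetologists 8 ≥ 5 → met
9. sanitation inspection 55 days ago vs limit 60 → met
10. license renewal 37 days ago vs limit 30 → not met
11. continuing-education completion 700 days ago vs limit 730 → met
12. condition 'offers tanning services' holds; autoclave spore test 290 days ago vs limit 270 → not met
Not met: 6 of 12

6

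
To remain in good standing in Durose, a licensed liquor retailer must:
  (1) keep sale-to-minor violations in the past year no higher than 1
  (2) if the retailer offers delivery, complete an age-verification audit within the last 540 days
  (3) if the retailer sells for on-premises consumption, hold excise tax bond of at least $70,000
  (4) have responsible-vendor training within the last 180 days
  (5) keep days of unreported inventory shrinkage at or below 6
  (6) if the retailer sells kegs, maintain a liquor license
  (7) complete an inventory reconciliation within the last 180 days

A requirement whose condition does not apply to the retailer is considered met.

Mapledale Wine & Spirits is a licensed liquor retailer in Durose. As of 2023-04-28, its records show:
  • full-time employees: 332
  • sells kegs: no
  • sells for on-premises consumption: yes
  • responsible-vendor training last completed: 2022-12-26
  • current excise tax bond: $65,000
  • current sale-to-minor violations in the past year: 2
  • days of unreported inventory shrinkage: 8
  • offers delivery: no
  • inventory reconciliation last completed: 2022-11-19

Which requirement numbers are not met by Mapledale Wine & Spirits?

1, 3, 5

1. sale-to-minor violations in the past year 2 > 1 → not met
2. condition 'offers delivery' does not hold → requirement n/a → met
3. condition 'sells for on-premises consumption' holds; excise tax bond $65,000 < $70,000 → not met
4. responsible-vendor training 123 days ago vs limit 180 → met
5. days of unreported inventory shrinkage 8 > 6 → not met
6. condition 'sells kegs' does not hold → requirement n/a → met
7. inventory reconciliation 160 days ago vs limit 180 → met
Not met: 1, 3, 5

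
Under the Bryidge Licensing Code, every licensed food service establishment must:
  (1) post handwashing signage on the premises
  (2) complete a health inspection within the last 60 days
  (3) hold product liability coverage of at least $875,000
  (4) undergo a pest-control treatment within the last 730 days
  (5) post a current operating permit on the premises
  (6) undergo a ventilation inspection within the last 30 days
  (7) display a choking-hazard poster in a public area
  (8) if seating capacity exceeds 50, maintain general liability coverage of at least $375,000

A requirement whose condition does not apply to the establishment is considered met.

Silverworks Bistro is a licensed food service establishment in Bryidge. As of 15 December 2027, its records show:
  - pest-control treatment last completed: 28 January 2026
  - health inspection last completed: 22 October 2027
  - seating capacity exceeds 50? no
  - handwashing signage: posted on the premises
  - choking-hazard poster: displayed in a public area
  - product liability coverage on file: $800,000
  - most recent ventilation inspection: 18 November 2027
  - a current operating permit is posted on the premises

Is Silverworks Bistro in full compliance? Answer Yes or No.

No

1. handwashing signage present → met
2. health inspection 54 days ago vs limit 60 → met
3. product liability coverage $800,000 < $875,000 → not met
4. pest-control treatment 686 days ago vs limit 730 → met
5. current operating permit present → met
6. ventilation inspection 27 days ago vs limit 30 → met
7. choking-hazard poster present → met
8. condition 'seating capacity exceeds 50' does not hold → requirement n/a → met
Not met: 3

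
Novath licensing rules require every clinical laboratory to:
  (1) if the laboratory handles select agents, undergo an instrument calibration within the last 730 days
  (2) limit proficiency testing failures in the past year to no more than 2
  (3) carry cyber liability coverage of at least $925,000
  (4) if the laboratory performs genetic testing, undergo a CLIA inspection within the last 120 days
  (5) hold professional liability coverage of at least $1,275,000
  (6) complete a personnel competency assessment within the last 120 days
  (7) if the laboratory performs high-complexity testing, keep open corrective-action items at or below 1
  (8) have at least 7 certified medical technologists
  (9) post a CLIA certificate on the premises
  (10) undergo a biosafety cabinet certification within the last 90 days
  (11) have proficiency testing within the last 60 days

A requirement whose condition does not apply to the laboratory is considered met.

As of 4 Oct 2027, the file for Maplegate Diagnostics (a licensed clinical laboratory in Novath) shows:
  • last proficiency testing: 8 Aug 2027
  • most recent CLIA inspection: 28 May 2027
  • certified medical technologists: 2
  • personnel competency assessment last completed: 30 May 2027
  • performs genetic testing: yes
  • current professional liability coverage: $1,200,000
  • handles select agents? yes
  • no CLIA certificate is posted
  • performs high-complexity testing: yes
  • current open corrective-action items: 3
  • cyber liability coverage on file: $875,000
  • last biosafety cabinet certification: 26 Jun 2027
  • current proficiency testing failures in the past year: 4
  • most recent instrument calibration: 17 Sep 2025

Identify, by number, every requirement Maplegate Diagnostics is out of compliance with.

1, 2, 3, 4, 5, 6, 7, 8, 9, 10

1. condition 'handles select agents' holds; instrument calibration 747 days ago vs limit 730 → not met
2. proficiency testing failures in the past year 4 > 2 → not met
3. cyber liability coverage $875,000 < $925,000 → not met
4. condition 'performs genetic testing' holds; CLIA inspection 129 days ago vs limit 120 → not met
5. professional liability coverage $1,200,000 < $1,275,000 → not met
6. personnel competency assessment 127 days ago vs limit 120 → not met
7. condition 'performs high-complexity testing' holds; open corrective-action items 3 > 1 → not met
8. certified medical technologists 2 < 7 → not met
9. CLIA certificate absent → not met
10. biosafety cabinet certification 100 days ago vs limit 90 → not met
11. proficiency testing 57 days ago vs limit 60 → met
Not met: 1, 2, 3, 4, 5, 6, 7, 8, 9, 10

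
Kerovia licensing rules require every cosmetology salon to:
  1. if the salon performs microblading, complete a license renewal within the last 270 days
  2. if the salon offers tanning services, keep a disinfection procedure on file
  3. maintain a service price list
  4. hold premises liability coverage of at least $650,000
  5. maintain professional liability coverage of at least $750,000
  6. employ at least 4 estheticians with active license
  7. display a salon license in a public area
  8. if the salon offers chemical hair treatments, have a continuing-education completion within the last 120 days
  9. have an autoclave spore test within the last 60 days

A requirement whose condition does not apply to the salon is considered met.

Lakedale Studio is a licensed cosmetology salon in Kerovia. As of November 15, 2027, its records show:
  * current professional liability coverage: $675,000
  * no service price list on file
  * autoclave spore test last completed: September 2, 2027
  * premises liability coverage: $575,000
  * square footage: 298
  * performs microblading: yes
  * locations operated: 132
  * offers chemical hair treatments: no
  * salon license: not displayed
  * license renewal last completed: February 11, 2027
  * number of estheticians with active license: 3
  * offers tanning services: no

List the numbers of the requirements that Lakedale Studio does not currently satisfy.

1. condition 'performs microblading' holds; license renewal 277 days ago vs limit 270 → not met
2. condition 'offers tanning services' does not hold → requirement n/a → met
3. service price list absent → not met
4. premises liability coverage $575,000 < $650,000 → not met
5. professional liability coverage $675,000 < $750,000 → not met
6. estheticians with active license 3 < 4 → not met
7. salon license absent → not met
8. condition 'offers chemical hair treatments' does not hold → requirement n/a → met
9. autoclave spore test 74 days ago vs limit 60 → not met
Not met: 1, 3, 4, 5, 6, 7, 9

1, 3, 4, 5, 6, 7, 9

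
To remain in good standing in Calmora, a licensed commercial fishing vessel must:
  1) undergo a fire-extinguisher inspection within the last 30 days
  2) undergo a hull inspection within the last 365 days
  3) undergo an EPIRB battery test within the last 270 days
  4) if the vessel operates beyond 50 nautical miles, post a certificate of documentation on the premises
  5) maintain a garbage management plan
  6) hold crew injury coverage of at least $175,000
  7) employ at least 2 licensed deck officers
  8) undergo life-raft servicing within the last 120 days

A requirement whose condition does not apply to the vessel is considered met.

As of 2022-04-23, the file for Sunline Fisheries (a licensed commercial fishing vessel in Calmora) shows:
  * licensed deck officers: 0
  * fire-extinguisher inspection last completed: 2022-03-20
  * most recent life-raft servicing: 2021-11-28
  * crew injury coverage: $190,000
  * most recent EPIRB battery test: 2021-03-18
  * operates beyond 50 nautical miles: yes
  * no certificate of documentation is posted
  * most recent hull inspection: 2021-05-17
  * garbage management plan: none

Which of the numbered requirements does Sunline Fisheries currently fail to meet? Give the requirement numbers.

1, 3, 4, 5, 7, 8

1. fire-extinguisher inspection 34 days ago vs limit 30 → not met
2. hull inspection 341 days ago vs limit 365 → met
3. EPIRB battery test 401 days ago vs limit 270 → not met
4. condition 'operates beyond 50 nautical miles' holds; certificate of documentation absent → not met
5. garbage management plan absent → not met
6. crew injury coverage $190,000 ≥ $175,000 → met
7. licensed deck officers 0 < 2 → not met
8. life-raft servicing 146 days ago vs limit 120 → not met
Not met: 1, 3, 4, 5, 7, 8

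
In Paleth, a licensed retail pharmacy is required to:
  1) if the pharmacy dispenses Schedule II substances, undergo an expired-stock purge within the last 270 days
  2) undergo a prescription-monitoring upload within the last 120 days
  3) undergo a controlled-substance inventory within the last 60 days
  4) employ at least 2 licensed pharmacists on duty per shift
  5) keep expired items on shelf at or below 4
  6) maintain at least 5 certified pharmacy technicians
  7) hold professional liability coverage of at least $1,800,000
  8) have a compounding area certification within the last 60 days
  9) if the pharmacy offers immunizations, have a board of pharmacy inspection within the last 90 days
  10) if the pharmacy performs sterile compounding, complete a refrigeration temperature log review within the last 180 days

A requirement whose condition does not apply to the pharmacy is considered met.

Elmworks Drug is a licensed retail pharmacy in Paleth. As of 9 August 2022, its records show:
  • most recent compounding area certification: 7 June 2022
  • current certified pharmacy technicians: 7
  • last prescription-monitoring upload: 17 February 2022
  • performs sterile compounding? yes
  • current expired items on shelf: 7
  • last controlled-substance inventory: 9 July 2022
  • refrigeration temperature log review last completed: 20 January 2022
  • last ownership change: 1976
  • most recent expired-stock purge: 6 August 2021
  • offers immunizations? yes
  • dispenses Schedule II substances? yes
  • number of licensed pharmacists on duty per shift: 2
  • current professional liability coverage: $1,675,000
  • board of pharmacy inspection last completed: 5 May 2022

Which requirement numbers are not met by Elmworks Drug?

1. condition 'dispenses Schedule II substances' holds; expired-stock purge 368 days ago vs limit 270 → not met
2. prescription-monitoring upload 173 days ago vs limit 120 → not met
3. controlled-substance inventory 31 days ago vs limit 60 → met
4. licensed pharmacists on duty per shift 2 ≥ 2 → met
5. expired items on shelf 7 > 4 → not met
6. certified pharmacy technicians 7 ≥ 5 → met
7. professional liability coverage $1,675,000 < $1,800,000 → not met
8. compounding area certification 63 days ago vs limit 60 → not met
9. condition 'offers immunizations' holds; board of pharmacy inspection 96 days ago vs limit 90 → not met
10. condition 'performs sterile compounding' holds; refrigeration temperature log review 201 days ago vs limit 180 → not met
Not met: 1, 2, 5, 7, 8, 9, 10

1, 2, 5, 7, 8, 9, 10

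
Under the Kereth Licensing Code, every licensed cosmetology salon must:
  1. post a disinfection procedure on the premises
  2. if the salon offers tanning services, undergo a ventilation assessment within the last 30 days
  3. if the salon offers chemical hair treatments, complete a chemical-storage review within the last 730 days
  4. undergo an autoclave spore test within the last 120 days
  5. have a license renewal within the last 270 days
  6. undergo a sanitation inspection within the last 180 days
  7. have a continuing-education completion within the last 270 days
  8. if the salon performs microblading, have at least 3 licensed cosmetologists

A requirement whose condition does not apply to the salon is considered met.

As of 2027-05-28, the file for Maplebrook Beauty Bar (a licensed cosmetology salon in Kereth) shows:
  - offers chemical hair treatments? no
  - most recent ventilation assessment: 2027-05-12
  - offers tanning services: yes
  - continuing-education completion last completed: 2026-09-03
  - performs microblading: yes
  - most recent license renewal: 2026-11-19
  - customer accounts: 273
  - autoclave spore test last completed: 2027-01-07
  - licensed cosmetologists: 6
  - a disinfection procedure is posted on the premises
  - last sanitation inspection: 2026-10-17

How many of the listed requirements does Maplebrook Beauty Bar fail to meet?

1. disinfection procedure present → met
2. condition 'offers tanning services' holds; ventilation assessment 16 days ago vs limit 30 → met
3. condition 'offers chemical hair treatments' does not hold → requirement n/a → met
4. autoclave spore test 141 days ago vs limit 120 → not met
5. license renewal 190 days ago vs limit 270 → met
6. sanitation inspection 223 days ago vs limit 180 → not met
7. continuing-education completion 267 days ago vs limit 270 → met
8. condition 'performs microblading' holds; licensed cosmetologists 6 ≥ 3 → met
Not met: 2 of 8

2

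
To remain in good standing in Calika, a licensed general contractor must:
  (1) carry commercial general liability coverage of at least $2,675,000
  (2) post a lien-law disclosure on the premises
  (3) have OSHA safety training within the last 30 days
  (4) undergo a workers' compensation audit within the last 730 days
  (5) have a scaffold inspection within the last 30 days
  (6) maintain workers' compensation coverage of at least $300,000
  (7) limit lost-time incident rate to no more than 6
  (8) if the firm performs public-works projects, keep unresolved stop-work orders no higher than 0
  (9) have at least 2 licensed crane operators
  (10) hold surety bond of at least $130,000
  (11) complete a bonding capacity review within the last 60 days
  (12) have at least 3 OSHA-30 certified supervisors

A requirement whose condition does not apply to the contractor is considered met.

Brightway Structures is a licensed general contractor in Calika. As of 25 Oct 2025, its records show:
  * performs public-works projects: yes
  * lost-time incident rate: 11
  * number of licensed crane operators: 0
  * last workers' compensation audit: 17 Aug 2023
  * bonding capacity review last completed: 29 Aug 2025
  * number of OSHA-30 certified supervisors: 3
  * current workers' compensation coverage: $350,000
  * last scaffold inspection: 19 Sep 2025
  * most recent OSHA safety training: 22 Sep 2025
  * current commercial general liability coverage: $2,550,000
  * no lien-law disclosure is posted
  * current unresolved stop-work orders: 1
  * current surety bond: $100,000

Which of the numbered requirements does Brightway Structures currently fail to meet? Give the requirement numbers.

1, 2, 3, 4, 5, 7, 8, 9, 10

1. commercial general liability coverage $2,550,000 < $2,675,000 → not met
2. lien-law disclosure absent → not met
3. OSHA safety training 33 days ago vs limit 30 → not met
4. workers' compensation audit 800 days ago vs limit 730 → not met
5. scaffold inspection 36 days ago vs limit 30 → not met
6. workers' compensation coverage $350,000 ≥ $300,000 → met
7. lost-time incident rate 11 > 6 → not met
8. condition 'performs public-works projects' holds; unresolved stop-work orders 1 > 0 → not met
9. licensed crane operators 0 < 2 → not met
10. surety bond $100,000 < $130,000 → not met
11. bonding capacity review 57 days ago vs limit 60 → met
12. OSHA-30 certified supervisors 3 ≥ 3 → met
Not met: 1, 2, 3, 4, 5, 7, 8, 9, 10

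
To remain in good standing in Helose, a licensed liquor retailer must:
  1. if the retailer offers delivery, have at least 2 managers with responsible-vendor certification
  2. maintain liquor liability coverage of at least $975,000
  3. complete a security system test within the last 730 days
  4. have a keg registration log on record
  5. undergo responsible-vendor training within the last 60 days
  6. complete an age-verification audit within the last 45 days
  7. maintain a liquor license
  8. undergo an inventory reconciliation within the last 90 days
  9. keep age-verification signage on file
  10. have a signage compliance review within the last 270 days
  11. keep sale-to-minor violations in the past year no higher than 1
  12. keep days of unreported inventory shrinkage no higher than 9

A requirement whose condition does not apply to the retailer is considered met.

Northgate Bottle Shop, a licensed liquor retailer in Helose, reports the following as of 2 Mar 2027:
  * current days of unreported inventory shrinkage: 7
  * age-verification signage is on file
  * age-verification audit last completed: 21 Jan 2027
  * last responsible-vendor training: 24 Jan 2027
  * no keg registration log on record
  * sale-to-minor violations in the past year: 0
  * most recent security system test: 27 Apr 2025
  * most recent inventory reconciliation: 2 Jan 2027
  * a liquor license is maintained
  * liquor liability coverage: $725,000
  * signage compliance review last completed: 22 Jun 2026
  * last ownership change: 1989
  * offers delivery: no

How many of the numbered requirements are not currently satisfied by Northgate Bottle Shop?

1. condition 'offers delivery' does not hold → requirement n/a → met
2. liquor liability coverage $725,000 < $975,000 → not met
3. security system test 674 days ago vs limit 730 → met
4. keg registration log absent → not met
5. responsible-vendor training 37 days ago vs limit 60 → met
6. age-verification audit 40 days ago vs limit 45 → met
7. liquor license present → met
8. inventory reconciliation 59 days ago vs limit 90 → met
9. age-verification signage present → met
10. signage compliance review 253 days ago vs limit 270 → met
11. sale-to-minor violations in the past year 0 ≤ 1 → met
12. days of unreported inventory shrinkage 7 ≤ 9 → met
Not met: 2 of 12

2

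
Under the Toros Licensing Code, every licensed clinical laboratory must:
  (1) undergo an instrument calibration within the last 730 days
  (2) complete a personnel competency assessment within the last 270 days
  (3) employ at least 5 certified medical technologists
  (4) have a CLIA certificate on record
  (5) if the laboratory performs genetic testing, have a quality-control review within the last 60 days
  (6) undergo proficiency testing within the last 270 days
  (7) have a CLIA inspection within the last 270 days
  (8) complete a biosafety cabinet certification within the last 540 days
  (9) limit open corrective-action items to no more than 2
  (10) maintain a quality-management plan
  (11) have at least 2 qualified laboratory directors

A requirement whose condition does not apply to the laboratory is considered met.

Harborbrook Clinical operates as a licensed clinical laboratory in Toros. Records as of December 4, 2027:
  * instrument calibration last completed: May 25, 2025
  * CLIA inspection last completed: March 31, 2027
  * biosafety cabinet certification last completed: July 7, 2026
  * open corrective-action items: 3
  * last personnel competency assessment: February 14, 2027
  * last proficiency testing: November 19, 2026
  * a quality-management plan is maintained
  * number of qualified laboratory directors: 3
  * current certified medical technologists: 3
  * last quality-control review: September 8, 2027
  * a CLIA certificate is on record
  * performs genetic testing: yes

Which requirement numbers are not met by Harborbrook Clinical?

1. instrument calibration 923 days ago vs limit 730 → not met
2. personnel competency assessment 293 days ago vs limit 270 → not met
3. certified medical technologists 3 < 5 → not met
4. CLIA certificate present → met
5. condition 'performs genetic testing' holds; quality-control review 87 days ago vs limit 60 → not met
6. proficiency testing 380 days ago vs limit 270 → not met
7. CLIA inspection 248 days ago vs limit 270 → met
8. biosafety cabinet certification 515 days ago vs limit 540 → met
9. open corrective-action items 3 > 2 → not met
10. quality-management plan present → met
11. qualified laboratory directors 3 ≥ 2 → met
Not met: 1, 2, 3, 5, 6, 9

1, 2, 3, 5, 6, 9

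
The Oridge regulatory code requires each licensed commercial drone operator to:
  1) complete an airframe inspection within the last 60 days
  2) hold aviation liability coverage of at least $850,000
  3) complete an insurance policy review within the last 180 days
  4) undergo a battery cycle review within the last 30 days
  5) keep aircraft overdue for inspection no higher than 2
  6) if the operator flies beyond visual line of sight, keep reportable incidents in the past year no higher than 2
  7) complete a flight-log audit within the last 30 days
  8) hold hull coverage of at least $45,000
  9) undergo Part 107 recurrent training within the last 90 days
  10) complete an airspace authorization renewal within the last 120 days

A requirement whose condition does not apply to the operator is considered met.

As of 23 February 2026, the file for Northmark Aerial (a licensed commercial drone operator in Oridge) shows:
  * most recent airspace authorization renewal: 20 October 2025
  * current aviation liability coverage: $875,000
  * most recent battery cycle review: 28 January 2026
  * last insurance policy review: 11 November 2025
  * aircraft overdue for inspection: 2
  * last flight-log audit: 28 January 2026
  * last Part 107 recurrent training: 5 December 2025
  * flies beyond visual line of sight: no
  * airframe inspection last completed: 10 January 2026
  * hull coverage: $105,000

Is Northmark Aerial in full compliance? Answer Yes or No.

1. airframe inspection 44 days ago vs limit 60 → met
2. aviation liability coverage $875,000 ≥ $850,000 → met
3. insurance policy review 104 days ago vs limit 180 → met
4. battery cycle review 26 days ago vs limit 30 → met
5. aircraft overdue for inspection 2 ≤ 2 → met
6. condition 'flies beyond visual line of sight' does not hold → requirement n/a → met
7. flight-log audit 26 days ago vs limit 30 → met
8. hull coverage $105,000 ≥ $45,000 → met
9. Part 107 recurrent training 80 days ago vs limit 90 → met
10. airspace authorization renewal 126 days ago vs limit 120 → not met
Not met: 10

No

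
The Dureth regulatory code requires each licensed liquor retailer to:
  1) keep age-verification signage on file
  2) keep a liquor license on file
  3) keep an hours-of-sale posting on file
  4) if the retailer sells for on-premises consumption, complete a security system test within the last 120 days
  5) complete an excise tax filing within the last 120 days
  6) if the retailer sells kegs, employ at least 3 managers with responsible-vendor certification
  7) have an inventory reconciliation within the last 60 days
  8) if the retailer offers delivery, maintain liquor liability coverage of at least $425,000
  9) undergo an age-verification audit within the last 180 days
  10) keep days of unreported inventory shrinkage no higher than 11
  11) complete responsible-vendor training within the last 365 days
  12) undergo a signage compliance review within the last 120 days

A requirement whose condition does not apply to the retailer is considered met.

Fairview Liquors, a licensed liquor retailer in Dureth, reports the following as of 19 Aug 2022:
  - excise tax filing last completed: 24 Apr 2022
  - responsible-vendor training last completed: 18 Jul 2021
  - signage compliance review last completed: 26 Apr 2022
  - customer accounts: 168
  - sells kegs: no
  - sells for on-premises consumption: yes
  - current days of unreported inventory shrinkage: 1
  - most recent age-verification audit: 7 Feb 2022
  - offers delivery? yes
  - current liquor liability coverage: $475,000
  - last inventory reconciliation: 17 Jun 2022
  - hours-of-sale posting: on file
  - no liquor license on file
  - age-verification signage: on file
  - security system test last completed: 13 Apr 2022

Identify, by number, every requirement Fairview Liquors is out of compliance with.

1. age-verification signage present → met
2. liquor license absent → not met
3. hours-of-sale posting present → met
4. condition 'sells for on-premises consumption' holds; security system test 128 days ago vs limit 120 → not met
5. excise tax filing 117 days ago vs limit 120 → met
6. condition 'sells kegs' does not hold → requirement n/a → met
7. inventory reconciliation 63 days ago vs limit 60 → not met
8. condition 'offers delivery' holds; liquor liability coverage $475,000 ≥ $425,000 → met
9. age-verification audit 193 days ago vs limit 180 → not met
10. days of unreported inventory shrinkage 1 ≤ 11 → met
11. responsible-vendor training 397 days ago vs limit 365 → not met
12. signage compliance review 115 days ago vs limit 120 → met
Not met: 2, 4, 7, 9, 11

2, 4, 7, 9, 11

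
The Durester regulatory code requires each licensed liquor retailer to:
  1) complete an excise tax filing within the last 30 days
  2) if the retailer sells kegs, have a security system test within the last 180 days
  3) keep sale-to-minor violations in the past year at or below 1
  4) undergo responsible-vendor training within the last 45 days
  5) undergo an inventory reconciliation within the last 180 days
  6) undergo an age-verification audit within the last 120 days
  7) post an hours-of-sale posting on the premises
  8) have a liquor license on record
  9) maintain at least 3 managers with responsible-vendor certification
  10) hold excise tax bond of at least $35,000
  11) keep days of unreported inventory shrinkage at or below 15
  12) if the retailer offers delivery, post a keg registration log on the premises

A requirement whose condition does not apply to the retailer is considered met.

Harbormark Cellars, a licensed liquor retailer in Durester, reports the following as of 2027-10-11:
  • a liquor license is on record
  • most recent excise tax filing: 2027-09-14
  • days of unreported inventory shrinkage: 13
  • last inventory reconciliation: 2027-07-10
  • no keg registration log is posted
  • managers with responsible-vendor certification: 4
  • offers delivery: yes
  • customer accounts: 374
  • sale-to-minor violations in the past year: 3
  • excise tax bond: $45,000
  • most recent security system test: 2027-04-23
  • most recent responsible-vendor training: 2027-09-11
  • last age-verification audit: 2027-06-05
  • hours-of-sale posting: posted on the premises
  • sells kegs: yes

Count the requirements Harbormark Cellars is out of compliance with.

3

1. excise tax filing 27 days ago vs limit 30 → met
2. condition 'sells kegs' holds; security system test 171 days ago vs limit 180 → met
3. sale-to-minor violations in the past year 3 > 1 → not met
4. responsible-vendor training 30 days ago vs limit 45 → met
5. inventory reconciliation 93 days ago vs limit 180 → met
6. age-verification audit 128 days ago vs limit 120 → not met
7. hours-of-sale posting present → met
8. liquor license present → met
9. managers with responsible-vendor certification 4 ≥ 3 → met
10. excise tax bond $45,000 ≥ $35,000 → met
11. days of unreported inventory shrinkage 13 ≤ 15 → met
12. condition 'offers delivery' holds; keg registration log absent → not met
Not met: 3 of 12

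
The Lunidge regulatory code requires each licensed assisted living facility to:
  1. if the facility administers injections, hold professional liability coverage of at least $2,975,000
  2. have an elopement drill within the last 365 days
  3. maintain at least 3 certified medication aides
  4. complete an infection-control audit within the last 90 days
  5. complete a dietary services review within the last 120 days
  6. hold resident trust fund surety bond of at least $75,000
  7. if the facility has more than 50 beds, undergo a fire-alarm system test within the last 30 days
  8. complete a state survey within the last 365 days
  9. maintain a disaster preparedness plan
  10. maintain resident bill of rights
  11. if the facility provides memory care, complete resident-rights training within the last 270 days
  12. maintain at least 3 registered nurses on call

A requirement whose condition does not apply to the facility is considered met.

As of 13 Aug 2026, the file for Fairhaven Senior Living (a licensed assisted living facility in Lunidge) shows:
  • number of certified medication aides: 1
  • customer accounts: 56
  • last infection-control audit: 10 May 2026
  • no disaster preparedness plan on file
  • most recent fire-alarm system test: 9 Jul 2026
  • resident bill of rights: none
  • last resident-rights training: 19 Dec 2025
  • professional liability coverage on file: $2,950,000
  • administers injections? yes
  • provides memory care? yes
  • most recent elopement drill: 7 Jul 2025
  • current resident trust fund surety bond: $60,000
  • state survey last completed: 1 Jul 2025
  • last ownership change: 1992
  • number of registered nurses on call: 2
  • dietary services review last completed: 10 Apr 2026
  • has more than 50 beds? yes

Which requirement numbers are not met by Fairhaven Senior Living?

1. condition 'administers injections' holds; professional liability coverage $2,950,000 < $2,975,000 → not met
2. elopement drill 402 days ago vs limit 365 → not met
3. certified medication aides 1 < 3 → not met
4. infection-control audit 95 days ago vs limit 90 → not met
5. dietary services review 125 days ago vs limit 120 → not met
6. resident trust fund surety bond $60,000 < $75,000 → not met
7. condition 'has more than 50 beds' holds; fire-alarm system test 35 days ago vs limit 30 → not met
8. state survey 408 days ago vs limit 365 → not met
9. disaster preparedness plan absent → not met
10. resident bill of rights absent → not met
11. condition 'provides memory care' holds; resident-rights training 237 days ago vs limit 270 → met
12. registered nurses on call 2 < 3 → not met
Not met: 1, 2, 3, 4, 5, 6, 7, 8, 9, 10, 12

1, 2, 3, 4, 5, 6, 7, 8, 9, 10, 12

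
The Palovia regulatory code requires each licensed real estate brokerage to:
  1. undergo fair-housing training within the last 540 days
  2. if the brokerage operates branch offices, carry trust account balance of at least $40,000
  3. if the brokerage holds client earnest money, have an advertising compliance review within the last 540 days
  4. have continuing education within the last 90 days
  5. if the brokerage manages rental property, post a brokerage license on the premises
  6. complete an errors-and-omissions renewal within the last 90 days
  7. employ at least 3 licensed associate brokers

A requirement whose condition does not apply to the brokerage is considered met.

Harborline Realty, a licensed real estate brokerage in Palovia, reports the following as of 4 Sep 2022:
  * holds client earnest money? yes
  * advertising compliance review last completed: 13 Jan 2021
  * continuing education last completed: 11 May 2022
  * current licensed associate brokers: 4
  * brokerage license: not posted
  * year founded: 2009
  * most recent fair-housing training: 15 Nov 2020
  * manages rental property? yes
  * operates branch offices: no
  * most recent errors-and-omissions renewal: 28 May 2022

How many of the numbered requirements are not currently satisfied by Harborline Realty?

5

1. fair-housing training 658 days ago vs limit 540 → not met
2. condition 'operates branch offices' does not hold → requirement n/a → met
3. condition 'holds client earnest money' holds; advertising compliance review 599 days ago vs limit 540 → not met
4. continuing education 116 days ago vs limit 90 → not met
5. condition 'manages rental property' holds; brokerage license absent → not met
6. errors-and-omissions renewal 99 days ago vs limit 90 → not met
7. licensed associate brokers 4 ≥ 3 → met
Not met: 5 of 7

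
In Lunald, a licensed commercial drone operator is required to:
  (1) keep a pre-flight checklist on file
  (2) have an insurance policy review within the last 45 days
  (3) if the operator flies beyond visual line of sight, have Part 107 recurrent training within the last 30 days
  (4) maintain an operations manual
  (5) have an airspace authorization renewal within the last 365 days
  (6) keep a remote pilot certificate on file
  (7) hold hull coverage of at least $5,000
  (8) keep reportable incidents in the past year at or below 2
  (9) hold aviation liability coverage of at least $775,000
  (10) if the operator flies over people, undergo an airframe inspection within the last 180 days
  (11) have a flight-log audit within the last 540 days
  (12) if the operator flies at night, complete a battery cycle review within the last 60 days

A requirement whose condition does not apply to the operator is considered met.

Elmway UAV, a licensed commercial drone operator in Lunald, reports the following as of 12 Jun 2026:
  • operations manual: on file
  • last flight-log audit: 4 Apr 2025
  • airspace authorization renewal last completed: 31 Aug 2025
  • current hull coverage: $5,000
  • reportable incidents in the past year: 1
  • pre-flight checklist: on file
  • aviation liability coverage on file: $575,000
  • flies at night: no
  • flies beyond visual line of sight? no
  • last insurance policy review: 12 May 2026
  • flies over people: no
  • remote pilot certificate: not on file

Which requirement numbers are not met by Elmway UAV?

1. pre-flight checklist present → met
2. insurance policy review 31 days ago vs limit 45 → met
3. condition 'flies beyond visual line of sight' does not hold → requirement n/a → met
4. operations manual present → met
5. airspace authorization renewal 285 days ago vs limit 365 → met
6. remote pilot certificate absent → not met
7. hull coverage $5,000 ≥ $5,000 → met
8. reportable incidents in the past year 1 ≤ 2 → met
9. aviation liability coverage $575,000 < $775,000 → not met
10. condition 'flies over people' does not hold → requirement n/a → met
11. flight-log audit 434 days ago vs limit 540 → met
12. condition 'flies at night' does not hold → requirement n/a → met
Not met: 6, 9

6, 9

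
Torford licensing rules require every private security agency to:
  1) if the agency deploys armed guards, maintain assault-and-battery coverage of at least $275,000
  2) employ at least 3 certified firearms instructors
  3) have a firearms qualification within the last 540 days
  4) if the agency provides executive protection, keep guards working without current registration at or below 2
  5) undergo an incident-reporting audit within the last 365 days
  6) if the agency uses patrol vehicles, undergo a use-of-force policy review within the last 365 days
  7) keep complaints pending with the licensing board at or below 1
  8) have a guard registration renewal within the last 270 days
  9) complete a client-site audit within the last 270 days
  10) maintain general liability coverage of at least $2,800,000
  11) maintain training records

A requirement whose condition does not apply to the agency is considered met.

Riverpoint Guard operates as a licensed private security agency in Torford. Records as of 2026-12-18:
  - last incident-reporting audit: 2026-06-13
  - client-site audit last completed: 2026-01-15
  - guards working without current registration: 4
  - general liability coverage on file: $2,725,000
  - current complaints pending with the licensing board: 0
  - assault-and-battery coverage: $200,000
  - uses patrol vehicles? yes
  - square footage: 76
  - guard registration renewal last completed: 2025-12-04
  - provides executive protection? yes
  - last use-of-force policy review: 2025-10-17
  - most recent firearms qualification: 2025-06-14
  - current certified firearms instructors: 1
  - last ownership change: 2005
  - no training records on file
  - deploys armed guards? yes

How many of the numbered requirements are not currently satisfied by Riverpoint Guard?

1. condition 'deploys armed guards' holds; assault-and-battery coverage $200,000 < $275,000 → not met
2. certified firearms instructors 1 < 3 → not met
3. firearms qualification 552 days ago vs limit 540 → not met
4. condition 'provides executive protection' holds; guards working without current registration 4 > 2 → not met
5. incident-reporting audit 188 days ago vs limit 365 → met
6. condition 'uses patrol vehicles' holds; use-of-force policy review 427 days ago vs limit 365 → not met
7. complaints pending with the licensing board 0 ≤ 1 → met
8. guard registration renewal 379 days ago vs limit 270 → not met
9. client-site audit 337 days ago vs limit 270 → not met
10. general liability coverage $2,725,000 < $2,800,000 → not met
11. training records absent → not met
Not met: 9 of 11

9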